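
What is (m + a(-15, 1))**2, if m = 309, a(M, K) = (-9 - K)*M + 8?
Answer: 218089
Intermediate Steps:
a(M, K) = 8 + M*(-9 - K) (a(M, K) = M*(-9 - K) + 8 = 8 + M*(-9 - K))
(m + a(-15, 1))**2 = (309 + (8 - 9*(-15) - 1*1*(-15)))**2 = (309 + (8 + 135 + 15))**2 = (309 + 158)**2 = 467**2 = 218089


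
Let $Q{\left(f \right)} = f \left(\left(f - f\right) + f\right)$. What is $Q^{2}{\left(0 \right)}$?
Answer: $0$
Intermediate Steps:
$Q{\left(f \right)} = f^{2}$ ($Q{\left(f \right)} = f \left(0 + f\right) = f f = f^{2}$)
$Q^{2}{\left(0 \right)} = \left(0^{2}\right)^{2} = 0^{2} = 0$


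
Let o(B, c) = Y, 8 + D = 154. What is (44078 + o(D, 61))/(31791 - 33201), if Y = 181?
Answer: -14753/470 ≈ -31.389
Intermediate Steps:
D = 146 (D = -8 + 154 = 146)
o(B, c) = 181
(44078 + o(D, 61))/(31791 - 33201) = (44078 + 181)/(31791 - 33201) = 44259/(-1410) = 44259*(-1/1410) = -14753/470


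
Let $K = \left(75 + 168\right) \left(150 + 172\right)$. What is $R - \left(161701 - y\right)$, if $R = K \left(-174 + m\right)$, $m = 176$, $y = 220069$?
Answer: $214860$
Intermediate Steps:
$K = 78246$ ($K = 243 \cdot 322 = 78246$)
$R = 156492$ ($R = 78246 \left(-174 + 176\right) = 78246 \cdot 2 = 156492$)
$R - \left(161701 - y\right) = 156492 - \left(161701 - 220069\right) = 156492 - -58368 = 156492 + 58368 = 214860$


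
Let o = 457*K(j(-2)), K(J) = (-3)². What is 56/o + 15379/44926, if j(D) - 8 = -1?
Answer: 9395669/26397234 ≈ 0.35593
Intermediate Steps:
j(D) = 7 (j(D) = 8 - 1 = 7)
K(J) = 9
o = 4113 (o = 457*9 = 4113)
56/o + 15379/44926 = 56/4113 + 15379/44926 = 56*(1/4113) + 15379*(1/44926) = 56/4113 + 2197/6418 = 9395669/26397234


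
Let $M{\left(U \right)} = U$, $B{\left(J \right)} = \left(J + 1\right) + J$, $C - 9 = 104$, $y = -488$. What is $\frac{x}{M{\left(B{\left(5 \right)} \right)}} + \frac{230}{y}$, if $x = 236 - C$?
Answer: $\frac{28747}{2684} \approx 10.711$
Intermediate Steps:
$C = 113$ ($C = 9 + 104 = 113$)
$B{\left(J \right)} = 1 + 2 J$ ($B{\left(J \right)} = \left(1 + J\right) + J = 1 + 2 J$)
$x = 123$ ($x = 236 - 113 = 123$)
$\frac{x}{M{\left(B{\left(5 \right)} \right)}} + \frac{230}{y} = \frac{123}{1 + 2 \cdot 5} + \frac{230}{-488} = \frac{123}{1 + 10} + 230 \left(- \frac{1}{488}\right) = \frac{123}{11} - \frac{115}{244} = \frac{28747}{2684}$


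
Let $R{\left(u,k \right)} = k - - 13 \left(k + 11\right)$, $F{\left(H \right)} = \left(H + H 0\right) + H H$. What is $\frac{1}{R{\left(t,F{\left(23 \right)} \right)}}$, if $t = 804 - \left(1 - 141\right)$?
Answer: $\frac{1}{7871} \approx 0.00012705$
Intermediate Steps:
$t = 944$ ($t = 804 - -140 = 804 + 140 = 944$)
$F{\left(H \right)} = H + H^{2}$ ($F{\left(H \right)} = \left(H + 0\right) + H^{2} = H + H^{2}$)
$R{\left(u,k \right)} = 143 + 14 k$ ($R{\left(u,k \right)} = k - - 13 \left(11 + k\right) = k - \left(-143 - 13 k\right) = k + \left(143 + 13 k\right) = 143 + 14 k$)
$\frac{1}{R{\left(t,F{\left(23 \right)} \right)}} = \frac{1}{143 + 14 \cdot 23 \left(1 + 23\right)} = \frac{1}{143 + 14 \cdot 23 \cdot 24} = \frac{1}{143 + 14 \cdot 552} = \frac{1}{143 + 7728} = \frac{1}{7871}$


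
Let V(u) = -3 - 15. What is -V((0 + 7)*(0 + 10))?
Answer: 18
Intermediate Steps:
V(u) = -18
-V((0 + 7)*(0 + 10)) = -1*(-18) = 18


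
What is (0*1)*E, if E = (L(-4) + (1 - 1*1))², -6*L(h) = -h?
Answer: 0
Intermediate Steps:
L(h) = h/6 (L(h) = -(-1)*h/6 = h/6)
E = 4/9 (E = ((⅙)*(-4) + (1 - 1*1))² = (-⅔ + (1 - 1))² = (-⅔ + 0)² = (-⅔)² = 4/9 ≈ 0.44444)
(0*1)*E = (0*1)*(4/9) = 0*(4/9) = 0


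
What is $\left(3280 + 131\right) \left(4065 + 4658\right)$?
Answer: $29754153$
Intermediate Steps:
$\left(3280 + 131\right) \left(4065 + 4658\right) = 3411 \cdot 8723 = 29754153$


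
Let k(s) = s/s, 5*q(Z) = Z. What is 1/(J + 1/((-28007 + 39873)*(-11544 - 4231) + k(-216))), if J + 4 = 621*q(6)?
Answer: 935930745/693711868189 ≈ 0.0013492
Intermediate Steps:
q(Z) = Z/5
k(s) = 1
J = 3706/5 (J = -4 + 621*((⅕)*6) = -4 + 621*(6/5) = -4 + 3726/5 = 3706/5 ≈ 741.20)
1/(J + 1/((-28007 + 39873)*(-11544 - 4231) + k(-216))) = 1/(3706/5 + 1/((-28007 + 39873)*(-11544 - 4231) + 1)) = 1/(3706/5 + 1/(11866*(-15775) + 1)) = 1/(3706/5 + 1/(-187186150 + 1)) = 1/(3706/5 + 1/(-187186149)) = 1/(3706/5 - 1/187186149) = 1/(693711868189/935930745) = 935930745/693711868189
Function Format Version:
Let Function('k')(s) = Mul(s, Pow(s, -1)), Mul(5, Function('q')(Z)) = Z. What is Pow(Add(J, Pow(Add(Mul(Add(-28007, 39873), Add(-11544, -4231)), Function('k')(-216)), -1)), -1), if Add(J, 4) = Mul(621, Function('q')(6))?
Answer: Rational(935930745, 693711868189) ≈ 0.0013492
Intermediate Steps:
Function('q')(Z) = Mul(Rational(1, 5), Z)
Function('k')(s) = 1
J = Rational(3706, 5) (J = Add(-4, Mul(621, Mul(Rational(1, 5), 6))) = Add(-4, Mul(621, Rational(6, 5))) = Add(-4, Rational(3726, 5)) = Rational(3706, 5) ≈ 741.20)
Pow(Add(J, Pow(Add(Mul(Add(-28007, 39873), Add(-11544, -4231)), Function('k')(-216)), -1)), -1) = Pow(Add(Rational(3706, 5), Pow(Add(Mul(Add(-28007, 39873), Add(-11544, -4231)), 1), -1)), -1) = Pow(Add(Rational(3706, 5), Pow(Add(Mul(11866, -15775), 1), -1)), -1) = Pow(Add(Rational(3706, 5), Pow(Add(-187186150, 1), -1)), -1) = Pow(Add(Rational(3706, 5), Pow(-187186149, -1)), -1) = Pow(Add(Rational(3706, 5), Rational(-1, 187186149)), -1) = Pow(Rational(693711868189, 935930745), -1) = Rational(935930745, 693711868189)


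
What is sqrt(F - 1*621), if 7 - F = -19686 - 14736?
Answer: 4*sqrt(2113) ≈ 183.87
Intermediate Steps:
F = 34429 (F = 7 - (-19686 - 14736) = 7 - 1*(-34422) = 7 + 34422 = 34429)
sqrt(F - 1*621) = sqrt(34429 - 1*621) = sqrt(34429 - 621) = sqrt(33808) = 4*sqrt(2113)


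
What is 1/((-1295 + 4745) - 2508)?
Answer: 1/942 ≈ 0.0010616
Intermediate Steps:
1/((-1295 + 4745) - 2508) = 1/(3450 - 2508) = 1/942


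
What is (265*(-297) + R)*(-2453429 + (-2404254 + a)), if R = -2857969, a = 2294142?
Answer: 7528284202634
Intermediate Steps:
(265*(-297) + R)*(-2453429 + (-2404254 + a)) = (265*(-297) - 2857969)*(-2453429 + (-2404254 + 2294142)) = (-78705 - 2857969)*(-2453429 - 110112) = -2936674*(-2563541) = 7528284202634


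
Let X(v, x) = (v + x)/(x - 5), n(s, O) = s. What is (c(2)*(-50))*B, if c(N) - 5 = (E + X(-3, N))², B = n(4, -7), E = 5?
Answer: -60200/9 ≈ -6688.9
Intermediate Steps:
X(v, x) = (v + x)/(-5 + x)
B = 4
c(N) = 5 + (5 + (-3 + N)/(-5 + N))²
(c(2)*(-50))*B = (((909 - 386*2 + 41*2²)/(25 + 2² - 10*2))*(-50))*4 = (((909 - 772 + 41*4)/(25 + 4 - 20))*(-50))*4 = (((909 - 772 + 164)/9)*(-50))*4 = (((⅑)*301)*(-50))*4 = ((301/9)*(-50))*4 = -15050/9*4 = -60200/9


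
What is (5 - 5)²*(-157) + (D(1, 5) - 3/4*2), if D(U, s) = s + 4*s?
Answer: 47/2 ≈ 23.500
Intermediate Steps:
D(U, s) = 5*s
(5 - 5)²*(-157) + (D(1, 5) - 3/4*2) = (5 - 5)²*(-157) + (5*5 - 3/4*2) = 0²*(-157) + (25 - 3*¼*2) = 0*(-157) + (25 - ¾*2) = 0 + (25 - 3/2) = 0 + 47/2 = 47/2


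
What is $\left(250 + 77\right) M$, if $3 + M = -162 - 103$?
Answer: $-87636$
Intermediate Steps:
$M = -268$ ($M = -3 - 265 = -268$)
$\left(250 + 77\right) M = \left(250 + 77\right) \left(-268\right) = 327 \left(-268\right) = -87636$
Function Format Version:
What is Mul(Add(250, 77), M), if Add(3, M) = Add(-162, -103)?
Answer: -87636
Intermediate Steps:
M = -268 (M = Add(-3, Add(-162, -103)) = Add(-3, -265) = -268)
Mul(Add(250, 77), M) = Mul(Add(250, 77), -268) = Mul(327, -268) = -87636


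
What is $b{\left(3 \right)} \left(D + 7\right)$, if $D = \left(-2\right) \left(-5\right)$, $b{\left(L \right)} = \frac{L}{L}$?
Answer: $17$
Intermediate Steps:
$b{\left(L \right)} = 1$
$D = 10$
$b{\left(3 \right)} \left(D + 7\right) = 1 \left(10 + 7\right) = 1 \cdot 17 = 17$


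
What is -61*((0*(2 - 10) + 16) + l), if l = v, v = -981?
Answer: 58865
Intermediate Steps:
l = -981
-61*((0*(2 - 10) + 16) + l) = -61*((0*(2 - 10) + 16) - 981) = -61*((0*(-8) + 16) - 981) = -61*((0 + 16) - 981) = -61*(16 - 981) = -61*(-965) = 58865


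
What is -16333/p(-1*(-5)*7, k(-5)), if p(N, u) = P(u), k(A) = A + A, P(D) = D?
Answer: 16333/10 ≈ 1633.3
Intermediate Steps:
k(A) = 2*A
p(N, u) = u
-16333/p(-1*(-5)*7, k(-5)) = -16333/(2*(-5)) = -16333/(-10) = -16333*(-1/10) = 16333/10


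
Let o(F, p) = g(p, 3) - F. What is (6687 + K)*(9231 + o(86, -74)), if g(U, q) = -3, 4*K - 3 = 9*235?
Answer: 65973243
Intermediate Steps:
K = 1059/2 (K = ¾ + (9*235)/4 = ¾ + (¼)*2115 = ¾ + 2115/4 = 1059/2 ≈ 529.50)
o(F, p) = -3 - F
(6687 + K)*(9231 + o(86, -74)) = (6687 + 1059/2)*(9231 + (-3 - 1*86)) = 14433*(9231 + (-3 - 86))/2 = 14433*(9231 - 89)/2 = (14433/2)*9142 = 65973243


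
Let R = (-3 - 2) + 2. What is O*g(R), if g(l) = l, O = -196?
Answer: 588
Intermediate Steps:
R = -3 (R = -5 + 2 = -3)
O*g(R) = -196*(-3) = 588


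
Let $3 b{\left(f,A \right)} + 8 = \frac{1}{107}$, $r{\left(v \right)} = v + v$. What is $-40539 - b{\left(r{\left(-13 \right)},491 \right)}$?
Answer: $- \frac{4337388}{107} \approx -40536.0$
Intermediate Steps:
$r{\left(v \right)} = 2 v$
$b{\left(f,A \right)} = - \frac{285}{107}$ ($b{\left(f,A \right)} = - \frac{8}{3} + \frac{1}{3 \cdot 107} = - \frac{8}{3} + \frac{1}{3} \cdot \frac{1}{107} = - \frac{8}{3} + \frac{1}{321} = - \frac{285}{107}$)
$-40539 - b{\left(r{\left(-13 \right)},491 \right)} = -40539 - - \frac{285}{107} = -40539 + \frac{285}{107} = - \frac{4337388}{107}$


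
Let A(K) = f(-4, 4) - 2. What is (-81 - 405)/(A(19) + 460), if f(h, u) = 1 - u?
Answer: -486/455 ≈ -1.0681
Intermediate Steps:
A(K) = -5 (A(K) = (1 - 1*4) - 2 = (1 - 4) - 2 = -3 - 2 = -5)
(-81 - 405)/(A(19) + 460) = (-81 - 405)/(-5 + 460) = -486/455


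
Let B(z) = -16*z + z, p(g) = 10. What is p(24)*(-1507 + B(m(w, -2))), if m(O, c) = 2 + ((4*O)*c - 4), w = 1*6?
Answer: -7570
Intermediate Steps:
w = 6
m(O, c) = -2 + 4*O*c (m(O, c) = 2 + (4*O*c - 4) = 2 + (-4 + 4*O*c) = -2 + 4*O*c)
B(z) = -15*z
p(24)*(-1507 + B(m(w, -2))) = 10*(-1507 - 15*(-2 + 4*6*(-2))) = 10*(-1507 - 15*(-2 - 48)) = 10*(-1507 - 15*(-50)) = 10*(-1507 + 750) = 10*(-757) = -7570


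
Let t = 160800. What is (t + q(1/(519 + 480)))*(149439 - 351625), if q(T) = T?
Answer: -32478997493386/999 ≈ -3.2511e+10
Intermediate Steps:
(t + q(1/(519 + 480)))*(149439 - 351625) = (160800 + 1/(519 + 480))*(149439 - 351625) = (160800 + 1/999)*(-202186) = (160639201/999)*(-202186) = -32478997493386/999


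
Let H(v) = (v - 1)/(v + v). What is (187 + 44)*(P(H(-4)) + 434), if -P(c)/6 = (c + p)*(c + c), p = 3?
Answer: 1503579/16 ≈ 93974.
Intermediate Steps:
H(v) = (-1 + v)/(2*v) (H(v) = (-1 + v)/((2*v)) = (-1 + v)*(1/(2*v)) = (-1 + v)/(2*v))
P(c) = -12*c*(3 + c) (P(c) = -6*(c + 3)*(c + c) = -6*(3 + c)*2*c = -12*c*(3 + c))
(187 + 44)*(P(H(-4)) + 434) = (187 + 44)*(-12*(½)*(-1 - 4)/(-4)*(3 + (½)*(-1 - 4)/(-4)) + 434) = 231*(-12*(½)*(-¼)*(-5)*(3 + (½)*(-¼)*(-5)) + 434) = 231*(-12*5/8*(3 + 5/8) + 434) = 231*(-12*5/8*29/8 + 434) = 231*(-435/16 + 434) = 231*(6509/16) = 1503579/16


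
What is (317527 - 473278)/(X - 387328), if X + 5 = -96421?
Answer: 155751/483754 ≈ 0.32196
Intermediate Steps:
X = -96426 (X = -5 - 96421 = -96426)
(317527 - 473278)/(X - 387328) = (317527 - 473278)/(-96426 - 387328) = -155751/(-483754) = -155751*(-1/483754) = 155751/483754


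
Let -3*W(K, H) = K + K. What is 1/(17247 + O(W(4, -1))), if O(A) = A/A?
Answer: 1/17248 ≈ 5.7978e-5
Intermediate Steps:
W(K, H) = -2*K/3 (W(K, H) = -(K + K)/3 = -2*K/3)
O(A) = 1
1/(17247 + O(W(4, -1))) = 1/(17247 + 1) = 1/17248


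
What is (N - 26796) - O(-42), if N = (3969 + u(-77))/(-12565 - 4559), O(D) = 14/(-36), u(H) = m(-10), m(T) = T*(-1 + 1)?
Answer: -1376556041/51372 ≈ -26796.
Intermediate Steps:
m(T) = 0 (m(T) = T*0 = 0)
u(H) = 0
O(D) = -7/18 (O(D) = 14*(-1/36) = -7/18)
N = -1323/5708 (N = (3969 + 0)/(-12565 - 4559) = 3969/(-17124) = 3969*(-1/17124) = -1323/5708 ≈ -0.23178)
(N - 26796) - O(-42) = (-1323/5708 - 26796) - 1*(-7/18) = -152952891/5708 + 7/18 = -1376556041/51372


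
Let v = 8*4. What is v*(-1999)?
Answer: -63968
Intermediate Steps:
v = 32
v*(-1999) = 32*(-1999) = -63968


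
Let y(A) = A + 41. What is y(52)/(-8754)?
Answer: -31/2918 ≈ -0.010624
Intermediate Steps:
y(A) = 41 + A
y(52)/(-8754) = (41 + 52)/(-8754) = 93*(-1/8754) = -31/2918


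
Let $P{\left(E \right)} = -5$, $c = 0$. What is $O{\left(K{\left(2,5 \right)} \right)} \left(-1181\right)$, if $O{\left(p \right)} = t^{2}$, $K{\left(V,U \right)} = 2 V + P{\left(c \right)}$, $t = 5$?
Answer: $-29525$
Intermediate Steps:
$K{\left(V,U \right)} = -5 + 2 V$ ($K{\left(V,U \right)} = 2 V - 5 = -5 + 2 V$)
$O{\left(p \right)} = 25$ ($O{\left(p \right)} = 5^{2} = 25$)
$O{\left(K{\left(2,5 \right)} \right)} \left(-1181\right) = 25 \left(-1181\right) = -29525$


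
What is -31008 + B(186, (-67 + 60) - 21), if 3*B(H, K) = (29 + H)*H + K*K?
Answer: -52250/3 ≈ -17417.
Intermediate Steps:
B(H, K) = K²/3 + H*(29 + H)/3 (B(H, K) = ((29 + H)*H + K*K)/3 = (H*(29 + H) + K²)/3 = (K² + H*(29 + H))/3 = K²/3 + H*(29 + H)/3)
-31008 + B(186, (-67 + 60) - 21) = -31008 + ((⅓)*186² + ((-67 + 60) - 21)²/3 + (29/3)*186) = -31008 + ((⅓)*34596 + (-7 - 21)²/3 + 1798) = -31008 + (11532 + (⅓)*(-28)² + 1798) = -31008 + (11532 + (⅓)*784 + 1798) = -31008 + (11532 + 784/3 + 1798) = -31008 + 40774/3 = -52250/3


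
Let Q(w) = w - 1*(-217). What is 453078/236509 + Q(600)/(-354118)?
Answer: 160249847351/83752094062 ≈ 1.9134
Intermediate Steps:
Q(w) = 217 + w (Q(w) = w + 217 = 217 + w)
453078/236509 + Q(600)/(-354118) = 453078/236509 + (217 + 600)/(-354118) = 453078*(1/236509) + 817*(-1/354118) = 453078/236509 - 817/354118 = 160249847351/83752094062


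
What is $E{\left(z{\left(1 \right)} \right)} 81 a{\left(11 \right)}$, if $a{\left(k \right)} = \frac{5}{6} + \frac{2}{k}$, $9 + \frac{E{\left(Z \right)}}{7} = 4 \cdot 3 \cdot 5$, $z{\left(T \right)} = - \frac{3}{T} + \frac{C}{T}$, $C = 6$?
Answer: $\frac{645813}{22} \approx 29355.0$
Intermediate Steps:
$z{\left(T \right)} = \frac{3}{T}$ ($z{\left(T \right)} = - \frac{3}{T} + \frac{6}{T} = \frac{3}{T}$)
$E{\left(Z \right)} = 357$ ($E{\left(Z \right)} = -63 + 7 \cdot 4 \cdot 3 \cdot 5 = -63 + 7 \cdot 12 \cdot 5 = -63 + 7 \cdot 60 = -63 + 420 = 357$)
$a{\left(k \right)} = \frac{5}{6} + \frac{2}{k}$ ($a{\left(k \right)} = 5 \cdot \frac{1}{6} + \frac{2}{k} = \frac{5}{6} + \frac{2}{k}$)
$E{\left(z{\left(1 \right)} \right)} 81 a{\left(11 \right)} = 357 \cdot 81 \left(\frac{5}{6} + \frac{2}{11}\right) = 28917 \left(\frac{5}{6} + 2 \cdot \frac{1}{11}\right) = 28917 \left(\frac{5}{6} + \frac{2}{11}\right) = 28917 \cdot \frac{67}{66} = \frac{645813}{22}$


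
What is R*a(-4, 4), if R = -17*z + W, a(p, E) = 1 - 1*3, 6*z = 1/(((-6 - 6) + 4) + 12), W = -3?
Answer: 89/12 ≈ 7.4167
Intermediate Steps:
z = 1/24 (z = 1/(6*(((-6 - 6) + 4) + 12)) = 1/(6*((-12 + 4) + 12)) = 1/(6*(-8 + 12)) = (⅙)/4 = (⅙)*(¼) = 1/24 ≈ 0.041667)
a(p, E) = -2 (a(p, E) = 1 - 3 = -2)
R = -89/24 (R = -17*1/24 - 3 = -17/24 - 3 = -89/24 ≈ -3.7083)
R*a(-4, 4) = -89/24*(-2) = 89/12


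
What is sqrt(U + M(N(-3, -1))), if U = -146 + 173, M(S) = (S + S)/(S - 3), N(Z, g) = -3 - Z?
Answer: 3*sqrt(3) ≈ 5.1962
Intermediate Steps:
M(S) = 2*S/(-3 + S) (M(S) = (2*S)/(-3 + S) = 2*S/(-3 + S))
U = 27
sqrt(U + M(N(-3, -1))) = sqrt(27 + 2*(-3 - 1*(-3))/(-3 + (-3 - 1*(-3)))) = sqrt(27 + 2*(-3 + 3)/(-3 + (-3 + 3))) = sqrt(27 + 2*0/(-3 + 0)) = sqrt(27 + 2*0/(-3)) = sqrt(27 + 2*0*(-1/3)) = sqrt(27 + 0) = sqrt(27) = 3*sqrt(3)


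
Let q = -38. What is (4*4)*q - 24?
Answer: -632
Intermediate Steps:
(4*4)*q - 24 = (4*4)*(-38) - 24 = 16*(-38) - 24 = -608 - 24 = -632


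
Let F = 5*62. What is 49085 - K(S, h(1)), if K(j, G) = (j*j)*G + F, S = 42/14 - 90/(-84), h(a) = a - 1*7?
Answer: 4789697/98 ≈ 48874.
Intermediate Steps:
F = 310
h(a) = -7 + a (h(a) = a - 7 = -7 + a)
S = 57/14 (S = 42*(1/14) - 90*(-1/84) = 3 + 15/14 = 57/14 ≈ 4.0714)
K(j, G) = 310 + G*j² (K(j, G) = (j*j)*G + 310 = j²*G + 310 = G*j² + 310 = 310 + G*j²)
49085 - K(S, h(1)) = 49085 - (310 + (-7 + 1)*(57/14)²) = 49085 - (310 - 6*3249/196) = 49085 - (310 - 9747/98) = 49085 - 1*20633/98 = 49085 - 20633/98 = 4789697/98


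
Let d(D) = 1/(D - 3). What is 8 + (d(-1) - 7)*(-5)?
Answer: 177/4 ≈ 44.250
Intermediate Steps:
d(D) = 1/(-3 + D)
8 + (d(-1) - 7)*(-5) = 8 + (1/(-3 - 1) - 7)*(-5) = 8 + (1/(-4) - 7)*(-5) = 8 + (-¼ - 7)*(-5) = 8 - 29/4*(-5) = 8 + 145/4 = 177/4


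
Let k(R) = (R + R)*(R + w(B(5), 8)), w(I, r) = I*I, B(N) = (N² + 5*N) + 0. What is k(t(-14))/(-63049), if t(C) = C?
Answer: 9944/9007 ≈ 1.1040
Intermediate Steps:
B(N) = N² + 5*N
w(I, r) = I²
k(R) = 2*R*(2500 + R) (k(R) = (R + R)*(R + (5*(5 + 5))²) = (2*R)*(R + (5*10)²) = (2*R)*(R + 50²) = (2*R)*(R + 2500) = (2*R)*(2500 + R) = 2*R*(2500 + R))
k(t(-14))/(-63049) = (2*(-14)*(2500 - 14))/(-63049) = (2*(-14)*2486)*(-1/63049) = -69608*(-1/63049) = 9944/9007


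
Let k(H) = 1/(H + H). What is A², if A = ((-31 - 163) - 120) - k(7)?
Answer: 19333609/196 ≈ 98641.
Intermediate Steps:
k(H) = 1/(2*H)
A = -4397/14 (A = ((-31 - 163) - 120) - 1/(2*7) = (-194 - 120) - 1/(2*7) = -314 - 1*1/14 = -314 - 1/14 = -4397/14 ≈ -314.07)
A² = (-4397/14)² = 19333609/196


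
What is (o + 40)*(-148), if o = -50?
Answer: 1480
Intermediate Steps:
(o + 40)*(-148) = (-50 + 40)*(-148) = -10*(-148) = 1480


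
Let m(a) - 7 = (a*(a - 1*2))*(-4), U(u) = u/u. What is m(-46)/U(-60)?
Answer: -8825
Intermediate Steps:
U(u) = 1
m(a) = 7 - 4*a*(-2 + a) (m(a) = 7 + (a*(a - 1*2))*(-4) = 7 + (a*(a - 2))*(-4) = 7 + (a*(-2 + a))*(-4) = 7 - 4*a*(-2 + a))
m(-46)/U(-60) = (7 - 4*(-46)**2 + 8*(-46))/1 = (7 - 4*2116 - 368)*1 = (7 - 8464 - 368)*1 = -8825*1 = -8825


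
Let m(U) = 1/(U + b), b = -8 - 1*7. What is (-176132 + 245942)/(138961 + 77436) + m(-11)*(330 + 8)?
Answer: -2743351/216397 ≈ -12.677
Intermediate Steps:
b = -15 (b = -8 - 7 = -15)
m(U) = 1/(-15 + U) (m(U) = 1/(U - 15) = 1/(-15 + U))
(-176132 + 245942)/(138961 + 77436) + m(-11)*(330 + 8) = (-176132 + 245942)/(138961 + 77436) + (330 + 8)/(-15 - 11) = 69810/216397 + 338/(-26) = 69810*(1/216397) - 1/26*338 = 69810/216397 - 13 = -2743351/216397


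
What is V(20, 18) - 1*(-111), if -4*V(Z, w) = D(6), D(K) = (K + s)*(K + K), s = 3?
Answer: 84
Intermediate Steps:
D(K) = 2*K*(3 + K) (D(K) = (K + 3)*(K + K) = (3 + K)*(2*K) = 2*K*(3 + K))
V(Z, w) = -27 (V(Z, w) = -6*(3 + 6)/2 = -6*9/2 = -¼*108 = -27)
V(20, 18) - 1*(-111) = -27 - 1*(-111) = -27 + 111 = 84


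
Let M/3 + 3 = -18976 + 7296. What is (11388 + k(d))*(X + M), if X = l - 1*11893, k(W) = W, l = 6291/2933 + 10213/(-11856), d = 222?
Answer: -3158500409149815/5795608 ≈ -5.4498e+8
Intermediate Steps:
l = 44631367/34773648 (l = 6291*(1/2933) + 10213*(-1/11856) = 6291/2933 - 10213/11856 = 44631367/34773648 ≈ 1.2835)
M = -35049 (M = -9 + 3*(-18976 + 7296) = -9 + 3*(-11680) = -9 - 35040 = -35049)
X = -413518364297/34773648 (X = 44631367/34773648 - 1*11893 = 44631367/34773648 - 11893 = -413518364297/34773648 ≈ -11892.)
(11388 + k(d))*(X + M) = (11388 + 222)*(-413518364297/34773648 - 35049) = 11610*(-1632299953049/34773648) = -3158500409149815/5795608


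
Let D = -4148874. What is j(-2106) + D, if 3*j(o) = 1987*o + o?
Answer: -5544450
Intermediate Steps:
j(o) = 1988*o/3 (j(o) = (1987*o + o)/3 = (1988*o)/3 = 1988*o/3)
j(-2106) + D = (1988/3)*(-2106) - 4148874 = -1395576 - 4148874 = -5544450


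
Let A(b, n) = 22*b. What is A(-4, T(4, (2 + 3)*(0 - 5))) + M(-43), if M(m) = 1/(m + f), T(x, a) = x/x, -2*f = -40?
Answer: -2025/23 ≈ -88.043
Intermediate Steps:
f = 20 (f = -½*(-40) = 20)
T(x, a) = 1
M(m) = 1/(20 + m) (M(m) = 1/(m + 20) = 1/(20 + m))
A(-4, T(4, (2 + 3)*(0 - 5))) + M(-43) = 22*(-4) + 1/(20 - 43) = -88 + 1/(-23) = -88 - 1/23 = -2025/23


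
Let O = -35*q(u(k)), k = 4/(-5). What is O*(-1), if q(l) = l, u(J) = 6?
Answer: 210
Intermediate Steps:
k = -4/5 (k = 4*(-1/5) = -4/5 ≈ -0.80000)
O = -210 (O = -35*6 = -210)
O*(-1) = -210*(-1) = 210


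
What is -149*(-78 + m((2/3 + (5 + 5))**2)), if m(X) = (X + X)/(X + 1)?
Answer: 11700374/1033 ≈ 11327.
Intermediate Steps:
m(X) = 2*X/(1 + X) (m(X) = (2*X)/(1 + X) = 2*X/(1 + X))
-149*(-78 + m((2/3 + (5 + 5))**2)) = -149*(-78 + 2*(2/3 + (5 + 5))**2/(1 + (2/3 + (5 + 5))**2)) = -149*(-78 + 2*(2*(1/3) + 10)**2/(1 + (2*(1/3) + 10)**2)) = -149*(-78 + 2*(2/3 + 10)**2/(1 + (2/3 + 10)**2)) = -149*(-78 + 2*(32/3)**2/(1 + (32/3)**2)) = -149*(-78 + 2*(1024/9)/(1 + 1024/9)) = -149*(-78 + 2*(1024/9)/(1033/9)) = -149*(-78 + 2*(1024/9)*(9/1033)) = -149*(-78 + 2048/1033) = -149*(-78526/1033) = 11700374/1033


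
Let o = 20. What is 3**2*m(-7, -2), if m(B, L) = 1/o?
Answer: 9/20 ≈ 0.45000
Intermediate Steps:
m(B, L) = 1/20
3**2*m(-7, -2) = 3**2*(1/20) = 9*(1/20) = 9/20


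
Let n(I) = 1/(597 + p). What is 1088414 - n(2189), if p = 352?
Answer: 1032904885/949 ≈ 1.0884e+6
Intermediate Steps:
n(I) = 1/949 (n(I) = 1/(597 + 352) = 1/949)
1088414 - n(2189) = 1088414 - 1*1/949 = 1088414 - 1/949 = 1032904885/949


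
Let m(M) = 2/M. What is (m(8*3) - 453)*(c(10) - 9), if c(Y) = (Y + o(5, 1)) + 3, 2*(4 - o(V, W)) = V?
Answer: -59785/24 ≈ -2491.0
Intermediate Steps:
o(V, W) = 4 - V/2
c(Y) = 9/2 + Y (c(Y) = (Y + (4 - ½*5)) + 3 = (Y + (4 - 5/2)) + 3 = (Y + 3/2) + 3 = (3/2 + Y) + 3 = 9/2 + Y)
(m(8*3) - 453)*(c(10) - 9) = (2/((8*3)) - 453)*((9/2 + 10) - 9) = (2/24 - 453)*(29/2 - 9) = (2*(1/24) - 453)*(11/2) = (1/12 - 453)*(11/2) = -5435/12*11/2 = -59785/24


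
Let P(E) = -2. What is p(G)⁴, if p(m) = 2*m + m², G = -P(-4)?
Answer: 4096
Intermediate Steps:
G = 2 (G = -1*(-2) = 2)
p(m) = m² + 2*m
p(G)⁴ = (2*(2 + 2))⁴ = (2*4)⁴ = 8⁴ = 4096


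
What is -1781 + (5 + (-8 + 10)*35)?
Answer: -1706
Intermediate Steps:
-1781 + (5 + (-8 + 10)*35) = -1781 + (5 + 2*35) = -1781 + (5 + 70) = -1781 + 75 = -1706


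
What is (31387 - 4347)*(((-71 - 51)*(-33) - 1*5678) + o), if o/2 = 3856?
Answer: 163862400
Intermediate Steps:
o = 7712 (o = 2*3856 = 7712)
(31387 - 4347)*(((-71 - 51)*(-33) - 1*5678) + o) = (31387 - 4347)*(((-71 - 51)*(-33) - 1*5678) + 7712) = 27040*((-122*(-33) - 5678) + 7712) = 27040*((4026 - 5678) + 7712) = 27040*(-1652 + 7712) = 27040*6060 = 163862400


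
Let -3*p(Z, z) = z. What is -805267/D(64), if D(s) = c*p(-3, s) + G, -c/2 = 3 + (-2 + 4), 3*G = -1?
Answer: -805267/213 ≈ -3780.6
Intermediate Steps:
G = -1/3 (G = (1/3)*(-1) = -1/3 ≈ -0.33333)
c = -10 (c = -2*(3 + (-2 + 4)) = -2*(3 + 2) = -2*5 = -10)
p(Z, z) = -z/3
D(s) = -1/3 + 10*s/3 (D(s) = -(-10)*s/3 - 1/3 = 10*s/3 - 1/3 = -1/3 + 10*s/3)
-805267/D(64) = -805267/(-1/3 + (10/3)*64) = -805267/(-1/3 + 640/3) = -805267/213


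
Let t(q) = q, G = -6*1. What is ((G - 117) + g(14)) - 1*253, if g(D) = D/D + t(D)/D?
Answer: -374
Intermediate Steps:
G = -6
g(D) = 2 (g(D) = D/D + D/D = 1 + 1 = 2)
((G - 117) + g(14)) - 1*253 = ((-6 - 117) + 2) - 1*253 = (-123 + 2) - 253 = -121 - 253 = -374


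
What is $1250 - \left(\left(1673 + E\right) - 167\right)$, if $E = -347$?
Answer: $91$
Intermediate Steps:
$1250 - \left(\left(1673 + E\right) - 167\right) = 1250 - \left(\left(1673 - 347\right) - 167\right) = 1250 - \left(1326 - 167\right) = 1250 - 1159 = 91$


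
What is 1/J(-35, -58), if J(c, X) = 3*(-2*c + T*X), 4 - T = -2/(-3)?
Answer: -1/370 ≈ -0.0027027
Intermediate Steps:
T = 10/3 (T = 4 - (-2)/(-3) = 4 - (-2)*(-1)/3 = 4 - 1*⅔ = 4 - ⅔ = 10/3 ≈ 3.3333)
J(c, X) = -6*c + 10*X (J(c, X) = 3*(-2*c + 10*X/3) = -6*c + 10*X)
1/J(-35, -58) = 1/(-6*(-35) + 10*(-58)) = 1/(210 - 580) = 1/(-370) = -1/370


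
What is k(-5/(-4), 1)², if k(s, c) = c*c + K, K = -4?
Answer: 9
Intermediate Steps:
k(s, c) = -4 + c² (k(s, c) = c*c - 4 = c² - 4 = -4 + c²)
k(-5/(-4), 1)² = (-4 + 1²)² = (-4 + 1)² = (-3)² = 9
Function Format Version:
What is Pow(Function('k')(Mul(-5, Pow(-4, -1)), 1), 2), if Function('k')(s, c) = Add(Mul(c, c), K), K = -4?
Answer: 9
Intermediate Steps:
Function('k')(s, c) = Add(-4, Pow(c, 2)) (Function('k')(s, c) = Add(Mul(c, c), -4) = Add(Pow(c, 2), -4) = Add(-4, Pow(c, 2)))
Pow(Function('k')(Mul(-5, Pow(-4, -1)), 1), 2) = Pow(Add(-4, Pow(1, 2)), 2) = Pow(Add(-4, 1), 2) = Pow(-3, 2) = 9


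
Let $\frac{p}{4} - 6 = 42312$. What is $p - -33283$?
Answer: $202555$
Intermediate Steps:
$p = 169272$ ($p = 24 + 4 \cdot 42312 = 24 + 169248 = 169272$)
$p - -33283 = 169272 - -33283 = 169272 + 33283 = 202555$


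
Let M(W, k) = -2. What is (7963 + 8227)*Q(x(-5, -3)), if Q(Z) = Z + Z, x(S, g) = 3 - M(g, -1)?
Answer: 161900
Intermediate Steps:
x(S, g) = 5 (x(S, g) = 3 - 1*(-2) = 3 + 2 = 5)
Q(Z) = 2*Z
(7963 + 8227)*Q(x(-5, -3)) = (7963 + 8227)*(2*5) = 16190*10 = 161900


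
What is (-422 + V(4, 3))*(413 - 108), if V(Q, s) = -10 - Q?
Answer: -132980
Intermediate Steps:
(-422 + V(4, 3))*(413 - 108) = (-422 + (-10 - 1*4))*(413 - 108) = (-422 + (-10 - 4))*305 = (-422 - 14)*305 = -436*305 = -132980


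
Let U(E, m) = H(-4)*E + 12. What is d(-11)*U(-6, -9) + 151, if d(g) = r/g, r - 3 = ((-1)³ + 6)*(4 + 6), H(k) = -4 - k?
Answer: 1025/11 ≈ 93.182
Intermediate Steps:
r = 53 (r = 3 + ((-1)³ + 6)*(4 + 6) = 3 + (-1 + 6)*10 = 3 + 5*10 = 3 + 50 = 53)
d(g) = 53/g
U(E, m) = 12 (U(E, m) = (-4 - 1*(-4))*E + 12 = (-4 + 4)*E + 12 = 0*E + 12 = 0 + 12 = 12)
d(-11)*U(-6, -9) + 151 = (53/(-11))*12 + 151 = (53*(-1/11))*12 + 151 = -53/11*12 + 151 = -636/11 + 151 = 1025/11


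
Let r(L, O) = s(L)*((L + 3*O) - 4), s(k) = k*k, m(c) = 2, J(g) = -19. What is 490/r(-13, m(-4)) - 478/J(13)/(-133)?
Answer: -2126832/4697693 ≈ -0.45274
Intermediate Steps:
s(k) = k**2
r(L, O) = L**2*(-4 + L + 3*O) (r(L, O) = L**2*((L + 3*O) - 4) = L**2*(-4 + L + 3*O))
490/r(-13, m(-4)) - 478/J(13)/(-133) = 490/(((-13)**2*(-4 - 13 + 3*2))) - 478/(-19)/(-133) = 490/((169*(-4 - 13 + 6))) - 478*(-1/19)*(-1/133) = 490/((169*(-11))) + (478/19)*(-1/133) = 490/(-1859) - 478/2527 = 490*(-1/1859) - 478/2527 = -490/1859 - 478/2527 = -2126832/4697693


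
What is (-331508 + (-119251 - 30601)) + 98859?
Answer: -382501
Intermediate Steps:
(-331508 + (-119251 - 30601)) + 98859 = (-331508 - 149852) + 98859 = -481360 + 98859 = -382501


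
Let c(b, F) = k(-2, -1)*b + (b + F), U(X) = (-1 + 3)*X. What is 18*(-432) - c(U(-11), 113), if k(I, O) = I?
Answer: -7911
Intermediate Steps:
U(X) = 2*X
c(b, F) = F - b (c(b, F) = -2*b + (b + F) = -2*b + (F + b) = F - b)
18*(-432) - c(U(-11), 113) = 18*(-432) - (113 - 2*(-11)) = -7776 - (113 - 1*(-22)) = -7776 - (113 + 22) = -7776 - 1*135 = -7776 - 135 = -7911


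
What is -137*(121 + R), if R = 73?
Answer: -26578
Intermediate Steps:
-137*(121 + R) = -137*(121 + 73) = -137*194 = -26578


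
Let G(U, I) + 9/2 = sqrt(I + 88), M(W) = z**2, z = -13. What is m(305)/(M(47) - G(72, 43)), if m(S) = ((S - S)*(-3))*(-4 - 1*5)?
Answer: 0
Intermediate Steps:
M(W) = 169 (M(W) = (-13)**2 = 169)
G(U, I) = -9/2 + sqrt(88 + I) (G(U, I) = -9/2 + sqrt(I + 88) = -9/2 + sqrt(88 + I))
m(S) = 0 (m(S) = (0*(-3))*(-4 - 5) = 0*(-9) = 0)
m(305)/(M(47) - G(72, 43)) = 0/(169 - (-9/2 + sqrt(88 + 43))) = 0/(169 - (-9/2 + sqrt(131))) = 0/(169 + (9/2 - sqrt(131))) = 0/(347/2 - sqrt(131)) = 0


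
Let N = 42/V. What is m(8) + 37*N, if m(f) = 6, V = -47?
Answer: -1272/47 ≈ -27.064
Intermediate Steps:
N = -42/47 (N = 42/(-47) = 42*(-1/47) = -42/47 ≈ -0.89362)
m(8) + 37*N = 6 + 37*(-42/47) = 6 - 1554/47 = -1272/47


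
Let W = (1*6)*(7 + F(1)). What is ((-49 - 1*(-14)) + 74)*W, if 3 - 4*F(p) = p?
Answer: 1755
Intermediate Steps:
F(p) = ¾ - p/4
W = 45 (W = (1*6)*(7 + (¾ - ¼*1)) = 6*(7 + (¾ - ¼)) = 6*(7 + ½) = 6*(15/2) = 45)
((-49 - 1*(-14)) + 74)*W = ((-49 - 1*(-14)) + 74)*45 = ((-49 + 14) + 74)*45 = (-35 + 74)*45 = 39*45 = 1755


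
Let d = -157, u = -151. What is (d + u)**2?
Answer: 94864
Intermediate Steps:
(d + u)**2 = (-157 - 151)**2 = (-308)**2 = 94864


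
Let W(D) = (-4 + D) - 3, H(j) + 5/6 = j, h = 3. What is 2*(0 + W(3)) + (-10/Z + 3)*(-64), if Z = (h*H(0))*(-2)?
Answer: -72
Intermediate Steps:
H(j) = -⅚ + j
W(D) = -7 + D
Z = 5 (Z = (3*(-⅚ + 0))*(-2) = (3*(-⅚))*(-2) = -5/2*(-2) = 5)
2*(0 + W(3)) + (-10/Z + 3)*(-64) = 2*(0 + (-7 + 3)) + (-10/5 + 3)*(-64) = 2*(0 - 4) + (-10*⅕ + 3)*(-64) = 2*(-4) + (-2 + 3)*(-64) = -8 + 1*(-64) = -8 - 64 = -72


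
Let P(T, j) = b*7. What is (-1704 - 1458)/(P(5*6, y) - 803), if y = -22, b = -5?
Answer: 1581/419 ≈ 3.7733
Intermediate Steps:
P(T, j) = -35 (P(T, j) = -5*7 = -35)
(-1704 - 1458)/(P(5*6, y) - 803) = (-1704 - 1458)/(-35 - 803) = -3162/(-838) = -3162*(-1/838) = 1581/419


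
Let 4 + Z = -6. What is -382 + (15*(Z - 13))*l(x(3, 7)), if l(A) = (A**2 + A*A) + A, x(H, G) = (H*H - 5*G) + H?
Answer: -357457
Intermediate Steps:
x(H, G) = H + H**2 - 5*G (x(H, G) = (H**2 - 5*G) + H = H + H**2 - 5*G)
Z = -10 (Z = -4 - 6 = -10)
l(A) = A + 2*A**2 (l(A) = (A**2 + A**2) + A = 2*A**2 + A = A + 2*A**2)
-382 + (15*(Z - 13))*l(x(3, 7)) = -382 + (15*(-10 - 13))*((3 + 3**2 - 5*7)*(1 + 2*(3 + 3**2 - 5*7))) = -382 + (15*(-23))*((3 + 9 - 35)*(1 + 2*(3 + 9 - 35))) = -382 - (-7935)*(1 + 2*(-23)) = -382 - (-7935)*(1 - 46) = -382 - (-7935)*(-45) = -382 - 345*1035 = -382 - 357075 = -357457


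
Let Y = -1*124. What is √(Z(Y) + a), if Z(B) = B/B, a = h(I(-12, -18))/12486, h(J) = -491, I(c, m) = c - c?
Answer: √149769570/12486 ≈ 0.98014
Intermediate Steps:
I(c, m) = 0
a = -491/12486 ≈ -0.039324
Y = -124
Z(B) = 1
√(Z(Y) + a) = √(1 - 491/12486) = √(11995/12486) = √149769570/12486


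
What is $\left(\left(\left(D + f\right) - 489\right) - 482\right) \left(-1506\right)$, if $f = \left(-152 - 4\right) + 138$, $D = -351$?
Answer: $2018040$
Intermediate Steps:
$f = -18$ ($f = -156 + 138 = -18$)
$\left(\left(\left(D + f\right) - 489\right) - 482\right) \left(-1506\right) = \left(\left(\left(-351 - 18\right) - 489\right) - 482\right) \left(-1506\right) = \left(\left(-369 - 489\right) - 482\right) \left(-1506\right) = \left(-858 - 482\right) \left(-1506\right) = \left(-1340\right) \left(-1506\right) = 2018040$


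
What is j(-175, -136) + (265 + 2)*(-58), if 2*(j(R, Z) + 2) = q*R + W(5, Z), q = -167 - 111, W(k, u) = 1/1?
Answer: 17675/2 ≈ 8837.5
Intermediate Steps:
W(k, u) = 1
q = -278
j(R, Z) = -3/2 - 139*R (j(R, Z) = -2 + (-278*R + 1)/2 = -2 + (1 - 278*R)/2 = -2 + (½ - 139*R) = -3/2 - 139*R)
j(-175, -136) + (265 + 2)*(-58) = (-3/2 - 139*(-175)) + (265 + 2)*(-58) = (-3/2 + 24325) + 267*(-58) = 48647/2 - 15486 = 17675/2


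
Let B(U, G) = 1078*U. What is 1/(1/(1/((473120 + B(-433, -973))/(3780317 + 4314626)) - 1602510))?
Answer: -10161433517/6346 ≈ -1.6012e+6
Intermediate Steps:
1/(1/(1/((473120 + B(-433, -973))/(3780317 + 4314626)) - 1602510)) = 1/(1/(1/((473120 + 1078*(-433))/(3780317 + 4314626)) - 1602510)) = 1/(1/(1/((473120 - 466774)/8094943) - 1602510)) = 1/(1/(1/(6346*(1/8094943)) - 1602510)) = 1/(1/(1/(6346/8094943) - 1602510)) = 1/(1/(8094943/6346 - 1602510)) = 1/(1/(-10161433517/6346)) = 1/(-6346/10161433517) = -10161433517/6346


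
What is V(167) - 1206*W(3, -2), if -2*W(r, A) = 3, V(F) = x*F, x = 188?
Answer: 33205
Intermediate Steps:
V(F) = 188*F
W(r, A) = -3/2 (W(r, A) = -½*3 = -3/2)
V(167) - 1206*W(3, -2) = 188*167 - 1206*(-3)/2 = 31396 - 1*(-1809) = 31396 + 1809 = 33205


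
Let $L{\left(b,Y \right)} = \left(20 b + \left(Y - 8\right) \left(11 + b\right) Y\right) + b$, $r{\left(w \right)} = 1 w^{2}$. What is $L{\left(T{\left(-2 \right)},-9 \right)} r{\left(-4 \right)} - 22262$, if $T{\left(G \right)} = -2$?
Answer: $-902$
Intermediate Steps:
$r{\left(w \right)} = w^{2}$
$L{\left(b,Y \right)} = 21 b + Y \left(-8 + Y\right) \left(11 + b\right)$ ($L{\left(b,Y \right)} = \left(20 b + \left(-8 + Y\right) \left(11 + b\right) Y\right) + b = \left(20 b + Y \left(-8 + Y\right) \left(11 + b\right)\right) + b = 21 b + Y \left(-8 + Y\right) \left(11 + b\right)$)
$L{\left(T{\left(-2 \right)},-9 \right)} r{\left(-4 \right)} - 22262 = \left(\left(-88\right) \left(-9\right) + 11 \left(-9\right)^{2} + 21 \left(-2\right) - 2 \left(-9\right)^{2} - \left(-72\right) \left(-2\right)\right) \left(-4\right)^{2} - 22262 = \left(792 + 11 \cdot 81 - 42 - 162 - 144\right) 16 - 22262 = \left(792 + 891 - 42 - 162 - 144\right) 16 - 22262 = 1335 \cdot 16 - 22262 = 21360 - 22262 = -902$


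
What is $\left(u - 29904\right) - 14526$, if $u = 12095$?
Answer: $-32335$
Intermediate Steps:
$\left(u - 29904\right) - 14526 = \left(12095 - 29904\right) - 14526 = -17809 - 14526 = -32335$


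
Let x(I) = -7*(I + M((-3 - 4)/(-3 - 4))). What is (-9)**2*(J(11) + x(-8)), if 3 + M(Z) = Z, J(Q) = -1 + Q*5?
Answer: 10044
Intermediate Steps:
J(Q) = -1 + 5*Q
M(Z) = -3 + Z
x(I) = 14 - 7*I (x(I) = -7*(I + (-3 + (-3 - 4)/(-3 - 4))) = -7*(I + (-3 - 7/(-7))) = -7*(I + (-3 - 7*(-1/7))) = -7*(I + (-3 + 1)) = -7*(I - 2) = -7*(-2 + I) = 14 - 7*I)
(-9)**2*(J(11) + x(-8)) = (-9)**2*((-1 + 5*11) + (14 - 7*(-8))) = 81*((-1 + 55) + (14 + 56)) = 81*(54 + 70) = 81*124 = 10044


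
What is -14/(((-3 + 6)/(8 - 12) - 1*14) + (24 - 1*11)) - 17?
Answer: -9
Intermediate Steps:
-14/(((-3 + 6)/(8 - 12) - 1*14) + (24 - 1*11)) - 17 = -14/((3/(-4) - 14) + (24 - 11)) - 17 = -14/((3*(-1/4) - 14) + 13) - 17 = -14/((-3/4 - 14) + 13) - 17 = -14/(-59/4 + 13) - 17 = -14/(-7/4) - 17 = -4/7*(-14) - 17 = 8 - 17 = -9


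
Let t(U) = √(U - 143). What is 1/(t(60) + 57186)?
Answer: 57186/3270238679 - I*√83/3270238679 ≈ 1.7487e-5 - 2.7859e-9*I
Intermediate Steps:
t(U) = √(-143 + U)
1/(t(60) + 57186) = 1/(√(-143 + 60) + 57186) = 1/(√(-83) + 57186) = 1/(I*√83 + 57186) = 1/(57186 + I*√83)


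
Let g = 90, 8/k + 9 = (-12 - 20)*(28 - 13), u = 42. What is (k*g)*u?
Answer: -10080/163 ≈ -61.841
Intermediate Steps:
k = -8/489 (k = 8/(-9 + (-12 - 20)*(28 - 13)) = 8/(-9 - 32*15) = 8/(-9 - 480) = 8/(-489) = 8*(-1/489) = -8/489 ≈ -0.016360)
(k*g)*u = -8/489*90*42 = -240/163*42 = -10080/163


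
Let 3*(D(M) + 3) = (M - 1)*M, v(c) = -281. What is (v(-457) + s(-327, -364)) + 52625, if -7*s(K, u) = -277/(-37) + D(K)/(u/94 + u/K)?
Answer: 85031320373/1569022 ≈ 54194.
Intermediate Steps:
D(M) = -3 + M*(-1 + M)/3 (D(M) = -3 + ((M - 1)*M)/3 = -3 + ((-1 + M)*M)/3 = -3 + (M*(-1 + M))/3 = -3 + M*(-1 + M)/3)
s(K, u) = -277/259 - (-3 - K/3 + K**2/3)/(7*(u/94 + u/K)) (s(K, u) = -(-277/(-37) + (-3 - K/3 + K**2/3)/(u/94 + u/K))/7 = -(-277*(-1/37) + (-3 - K/3 + K**2/3)/(u*(1/94) + u/K))/7 = -(277/37 + (-3 - K/3 + K**2/3)/(u/94 + u/K))/7 = -277/259 - (-3 - K/3 + K**2/3)/(7*(u/94 + u/K)))
(v(-457) + s(-327, -364)) + 52625 = (-281 + (1/777)*(-78114*(-364) - 831*(-327)*(-364) + 3478*(-327)*(9 - 327 - 1*(-327)**2))/(-364*(94 - 327))) + 52625 = (-281 + (1/777)*(-1/364)*(28433496 - 98912268 + 3478*(-327)*(9 - 327 - 1*106929))/(-233)) + 52625 = (-281 + (1/777)*(-1/364)*(-1/233)*(28433496 - 98912268 + 3478*(-327)*(9 - 327 - 106929))) + 52625 = (-281 + (1/777)*(-1/364)*(-1/233)*(28433496 - 98912268 + 3478*(-327)*(-107247))) + 52625 = (-281 + (1/777)*(-1/364)*(-1/233)*(28433496 - 98912268 + 121972656582)) + 52625 = (-281 + (1/777)*(-1/364)*(-1/233)*121902177810) + 52625 = (-281 + 2902432805/1569022) + 52625 = 2461537623/1569022 + 52625 = 85031320373/1569022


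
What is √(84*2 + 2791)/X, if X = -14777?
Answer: -√2959/14777 ≈ -0.0036812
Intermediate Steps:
√(84*2 + 2791)/X = √(84*2 + 2791)/(-14777) = √(168 + 2791)*(-1/14777) = √2959*(-1/14777) = -√2959/14777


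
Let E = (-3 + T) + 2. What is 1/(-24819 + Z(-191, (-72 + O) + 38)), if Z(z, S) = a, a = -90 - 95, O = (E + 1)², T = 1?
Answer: -1/25004 ≈ -3.9994e-5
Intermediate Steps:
E = 0 (E = (-3 + 1) + 2 = -2 + 2 = 0)
O = 1 (O = (0 + 1)² = 1² = 1)
a = -185
Z(z, S) = -185
1/(-24819 + Z(-191, (-72 + O) + 38)) = 1/(-24819 - 185) = 1/(-25004) = -1/25004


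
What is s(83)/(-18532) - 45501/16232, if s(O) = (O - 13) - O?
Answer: -210753379/75202856 ≈ -2.8025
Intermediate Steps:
s(O) = -13 (s(O) = (-13 + O) - O = -13)
s(83)/(-18532) - 45501/16232 = -13/(-18532) - 45501/16232 = -13*(-1/18532) - 45501*1/16232 = 13/18532 - 45501/16232 = -210753379/75202856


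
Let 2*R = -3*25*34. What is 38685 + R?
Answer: 37410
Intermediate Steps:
R = -1275 (R = (-3*25*34)/2 = (-75*34)/2 = (1/2)*(-2550) = -1275)
38685 + R = 38685 - 1275 = 37410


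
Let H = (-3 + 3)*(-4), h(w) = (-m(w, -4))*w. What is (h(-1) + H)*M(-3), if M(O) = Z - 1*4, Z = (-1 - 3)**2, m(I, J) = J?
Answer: -48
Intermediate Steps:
Z = 16 (Z = (-4)**2 = 16)
h(w) = 4*w (h(w) = (-1*(-4))*w = 4*w)
M(O) = 12 (M(O) = 16 - 1*4 = 16 - 4 = 12)
H = 0 (H = 0*(-4) = 0)
(h(-1) + H)*M(-3) = (4*(-1) + 0)*12 = (-4 + 0)*12 = -4*12 = -48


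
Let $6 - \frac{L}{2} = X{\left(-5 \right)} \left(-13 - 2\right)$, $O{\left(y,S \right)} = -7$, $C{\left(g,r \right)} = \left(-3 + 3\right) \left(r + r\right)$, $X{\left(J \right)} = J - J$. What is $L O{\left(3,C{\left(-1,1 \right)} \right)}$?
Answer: $-84$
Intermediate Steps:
$X{\left(J \right)} = 0$
$C{\left(g,r \right)} = 0$ ($C{\left(g,r \right)} = 0 \cdot 2 r = 0$)
$L = 12$ ($L = 12 - 2 \cdot 0 \left(-13 - 2\right) = 12 - 2 \cdot 0 \left(-15\right) = 12 - 0 = 12 + 0 = 12$)
$L O{\left(3,C{\left(-1,1 \right)} \right)} = 12 \left(-7\right) = -84$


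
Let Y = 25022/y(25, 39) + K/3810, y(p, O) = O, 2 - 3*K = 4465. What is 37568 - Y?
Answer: 5486953319/148590 ≈ 36927.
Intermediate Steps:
K = -4463/3 (K = 2/3 - 1/3*4465 = 2/3 - 4465/3 = -4463/3 ≈ -1487.7)
Y = 95275801/148590 (Y = 25022/39 - 4463/3/3810 = 25022*(1/39) - 4463/3*1/3810 = 25022/39 - 4463/11430 = 95275801/148590 ≈ 641.20)
37568 - Y = 37568 - 1*95275801/148590 = 37568 - 95275801/148590 = 5486953319/148590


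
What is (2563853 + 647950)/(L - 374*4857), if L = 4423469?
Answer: 3211803/2606951 ≈ 1.2320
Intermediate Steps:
(2563853 + 647950)/(L - 374*4857) = (2563853 + 647950)/(4423469 - 374*4857) = 3211803/(4423469 - 1816518) = 3211803/2606951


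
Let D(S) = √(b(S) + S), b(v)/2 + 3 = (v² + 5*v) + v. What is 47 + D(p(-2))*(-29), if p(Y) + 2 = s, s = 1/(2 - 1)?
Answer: 47 - 29*I*√17 ≈ 47.0 - 119.57*I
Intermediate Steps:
b(v) = -6 + 2*v² + 12*v (b(v) = -6 + 2*((v² + 5*v) + v) = -6 + 2*(v² + 6*v) = -6 + (2*v² + 12*v) = -6 + 2*v² + 12*v)
s = 1 (s = 1/1 = 1)
p(Y) = -1 (p(Y) = -2 + 1 = -1)
D(S) = √(-6 + 2*S² + 13*S) (D(S) = √((-6 + 2*S² + 12*S) + S) = √(-6 + 2*S² + 13*S))
47 + D(p(-2))*(-29) = 47 + √(-6 + 2*(-1)² + 13*(-1))*(-29) = 47 + √(-6 + 2*1 - 13)*(-29) = 47 + √(-6 + 2 - 13)*(-29) = 47 + √(-17)*(-29) = 47 + (I*√17)*(-29) = 47 - 29*I*√17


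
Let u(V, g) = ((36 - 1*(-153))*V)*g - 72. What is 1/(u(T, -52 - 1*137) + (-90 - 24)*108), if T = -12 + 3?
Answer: 1/309105 ≈ 3.2351e-6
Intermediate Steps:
T = -9
u(V, g) = -72 + 189*V*g (u(V, g) = ((36 + 153)*V)*g - 72 = (189*V)*g - 72 = 189*V*g - 72 = -72 + 189*V*g)
1/(u(T, -52 - 1*137) + (-90 - 24)*108) = 1/((-72 + 189*(-9)*(-52 - 1*137)) + (-90 - 24)*108) = 1/((-72 + 189*(-9)*(-52 - 137)) - 114*108) = 1/((-72 + 189*(-9)*(-189)) - 12312) = 1/((-72 + 321489) - 12312) = 1/(321417 - 12312) = 1/309105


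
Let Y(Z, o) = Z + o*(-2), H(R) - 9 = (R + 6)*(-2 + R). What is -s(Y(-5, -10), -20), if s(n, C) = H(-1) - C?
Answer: -14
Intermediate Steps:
H(R) = 9 + (-2 + R)*(6 + R) (H(R) = 9 + (R + 6)*(-2 + R) = 9 + (6 + R)*(-2 + R) = 9 + (-2 + R)*(6 + R))
Y(Z, o) = Z - 2*o
s(n, C) = -6 - C (s(n, C) = (-3 + (-1)**2 + 4*(-1)) - C = (-3 + 1 - 4) - C = -6 - C)
-s(Y(-5, -10), -20) = -(-6 - 1*(-20)) = -(-6 + 20) = -1*14 = -14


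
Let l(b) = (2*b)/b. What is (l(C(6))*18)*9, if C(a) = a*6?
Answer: 324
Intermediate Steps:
C(a) = 6*a
l(b) = 2
(l(C(6))*18)*9 = (2*18)*9 = 36*9 = 324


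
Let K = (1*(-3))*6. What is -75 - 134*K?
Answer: 2337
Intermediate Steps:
K = -18 (K = -3*6 = -18)
-75 - 134*K = -75 - 134*(-18) = -75 + 2412 = 2337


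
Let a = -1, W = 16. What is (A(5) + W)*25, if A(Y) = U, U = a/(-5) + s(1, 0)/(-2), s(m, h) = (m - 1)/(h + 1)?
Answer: 405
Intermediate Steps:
s(m, h) = (-1 + m)/(1 + h)
U = 1/5 (U = -1/(-5) + ((-1 + 1)/(1 + 0))/(-2) = -1*(-1/5) + (0/1)*(-1/2) = 1/5 + (1*0)*(-1/2) = 1/5 + 0*(-1/2) = 1/5 + 0 = 1/5 ≈ 0.20000)
A(Y) = 1/5
(A(5) + W)*25 = (1/5 + 16)*25 = (81/5)*25 = 405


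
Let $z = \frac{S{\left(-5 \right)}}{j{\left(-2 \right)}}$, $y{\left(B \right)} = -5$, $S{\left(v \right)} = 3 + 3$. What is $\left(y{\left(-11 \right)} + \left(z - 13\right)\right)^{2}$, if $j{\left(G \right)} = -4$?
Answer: $\frac{1521}{4} \approx 380.25$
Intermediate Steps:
$S{\left(v \right)} = 6$
$z = - \frac{3}{2}$ ($z = \frac{6}{-4} = 6 \left(- \frac{1}{4}\right) = - \frac{3}{2} \approx -1.5$)
$\left(y{\left(-11 \right)} + \left(z - 13\right)\right)^{2} = \left(-5 - \frac{29}{2}\right)^{2} = \left(- \frac{39}{2}\right)^{2} = \frac{1521}{4}$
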